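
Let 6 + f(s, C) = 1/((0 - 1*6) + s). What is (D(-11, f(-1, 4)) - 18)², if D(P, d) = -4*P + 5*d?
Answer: 1089/49 ≈ 22.224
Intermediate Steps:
f(s, C) = -6 + 1/(-6 + s) (f(s, C) = -6 + 1/((0 - 1*6) + s) = -6 + 1/((0 - 6) + s) = -6 + 1/(-6 + s))
(D(-11, f(-1, 4)) - 18)² = ((-4*(-11) + 5*((37 - 6*(-1))/(-6 - 1))) - 18)² = ((44 + 5*((37 + 6)/(-7))) - 18)² = ((44 + 5*(-⅐*43)) - 18)² = ((44 + 5*(-43/7)) - 18)² = ((44 - 215/7) - 18)² = (93/7 - 18)² = (-33/7)² = 1089/49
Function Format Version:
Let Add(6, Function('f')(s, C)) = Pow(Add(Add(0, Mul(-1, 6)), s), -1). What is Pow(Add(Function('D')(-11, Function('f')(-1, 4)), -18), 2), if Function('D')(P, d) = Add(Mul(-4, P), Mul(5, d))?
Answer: Rational(1089, 49) ≈ 22.224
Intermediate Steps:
Function('f')(s, C) = Add(-6, Pow(Add(-6, s), -1)) (Function('f')(s, C) = Add(-6, Pow(Add(Add(0, Mul(-1, 6)), s), -1)) = Add(-6, Pow(Add(Add(0, -6), s), -1)) = Add(-6, Pow(Add(-6, s), -1)))
Pow(Add(Function('D')(-11, Function('f')(-1, 4)), -18), 2) = Pow(Add(Add(Mul(-4, -11), Mul(5, Mul(Pow(Add(-6, -1), -1), Add(37, Mul(-6, -1))))), -18), 2) = Pow(Add(Add(44, Mul(5, Mul(Pow(-7, -1), Add(37, 6)))), -18), 2) = Pow(Add(Add(44, Mul(5, Mul(Rational(-1, 7), 43))), -18), 2) = Pow(Add(Add(44, Mul(5, Rational(-43, 7))), -18), 2) = Pow(Add(Add(44, Rational(-215, 7)), -18), 2) = Pow(Add(Rational(93, 7), -18), 2) = Pow(Rational(-33, 7), 2) = Rational(1089, 49)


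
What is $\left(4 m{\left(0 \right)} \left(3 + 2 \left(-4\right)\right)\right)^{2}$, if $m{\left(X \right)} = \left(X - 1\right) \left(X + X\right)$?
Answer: $0$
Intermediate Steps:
$m{\left(X \right)} = 2 X \left(-1 + X\right)$ ($m{\left(X \right)} = \left(-1 + X\right) 2 X = 2 X \left(-1 + X\right)$)
$\left(4 m{\left(0 \right)} \left(3 + 2 \left(-4\right)\right)\right)^{2} = \left(4 \cdot 2 \cdot 0 \left(-1 + 0\right) \left(3 + 2 \left(-4\right)\right)\right)^{2} = \left(4 \cdot 2 \cdot 0 \left(-1\right) \left(3 - 8\right)\right)^{2} = \left(4 \cdot 0 \left(-5\right)\right)^{2} = \left(0 \left(-5\right)\right)^{2} = 0^{2} = 0$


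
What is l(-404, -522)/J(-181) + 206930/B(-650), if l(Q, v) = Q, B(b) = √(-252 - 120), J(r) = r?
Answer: 404/181 - 103465*I*√93/93 ≈ 2.232 - 10729.0*I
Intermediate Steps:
B(b) = 2*I*√93 (B(b) = √(-372) = 2*I*√93)
l(-404, -522)/J(-181) + 206930/B(-650) = -404/(-181) + 206930/((2*I*√93)) = -404*(-1/181) + 206930*(-I*√93/186) = 404/181 - 103465*I*√93/93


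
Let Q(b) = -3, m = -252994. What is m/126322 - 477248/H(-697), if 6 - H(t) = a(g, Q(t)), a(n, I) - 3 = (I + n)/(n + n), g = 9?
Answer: -1614846335/9023 ≈ -1.7897e+5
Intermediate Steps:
a(n, I) = 3 + (I + n)/(2*n) (a(n, I) = 3 + (I + n)/(n + n) = 3 + (I + n)/((2*n)) = 3 + (I + n)*(1/(2*n)) = 3 + (I + n)/(2*n))
H(t) = 8/3 (H(t) = 6 - (-3 + 7*9)/(2*9) = 6 - (-3 + 63)/(2*9) = 6 - 60/(2*9) = 6 - 1*10/3 = 6 - 10/3 = 8/3)
m/126322 - 477248/H(-697) = -252994/126322 - 477248/8/3 = -252994*1/126322 - 477248*3/8 = -18071/9023 - 178968 = -1614846335/9023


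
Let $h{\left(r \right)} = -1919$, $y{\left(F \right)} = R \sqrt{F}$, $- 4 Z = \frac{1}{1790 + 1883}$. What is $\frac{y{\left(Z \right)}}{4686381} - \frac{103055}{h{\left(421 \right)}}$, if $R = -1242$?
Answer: $\frac{103055}{1919} - \frac{69 i \sqrt{3673}}{1912564157} \approx 53.702 - 2.1865 \cdot 10^{-6} i$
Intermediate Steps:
$Z = - \frac{1}{14692}$ ($Z = - \frac{1}{4 \left(1790 + 1883\right)} = - \frac{1}{4 \cdot 3673} = \left(- \frac{1}{4}\right) \frac{1}{3673} = - \frac{1}{14692} \approx -6.8064 \cdot 10^{-5}$)
$y{\left(F \right)} = - 1242 \sqrt{F}$
$\frac{y{\left(Z \right)}}{4686381} - \frac{103055}{h{\left(421 \right)}} = \frac{\left(-1242\right) \sqrt{- \frac{1}{14692}}}{4686381} - \frac{103055}{-1919} = - 1242 \frac{i \sqrt{3673}}{7346} \cdot \frac{1}{4686381} - - \frac{103055}{1919} = - \frac{621 i \sqrt{3673}}{3673} \cdot \frac{1}{4686381} + \frac{103055}{1919} = - \frac{69 i \sqrt{3673}}{1912564157} + \frac{103055}{1919} = \frac{103055}{1919} - \frac{69 i \sqrt{3673}}{1912564157}$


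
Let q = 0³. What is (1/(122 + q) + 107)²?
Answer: 170433025/14884 ≈ 11451.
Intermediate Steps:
q = 0
(1/(122 + q) + 107)² = (1/(122 + 0) + 107)² = (1/122 + 107)² = (13055/122)² = 170433025/14884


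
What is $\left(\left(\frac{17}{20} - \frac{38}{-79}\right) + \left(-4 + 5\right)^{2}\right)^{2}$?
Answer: $\frac{13564489}{2496400} \approx 5.4336$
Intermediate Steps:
$\left(\left(\frac{17}{20} - \frac{38}{-79}\right) + \left(-4 + 5\right)^{2}\right)^{2} = \left(\left(17 \cdot \frac{1}{20} - - \frac{38}{79}\right) + 1^{2}\right)^{2} = \left(\left(\frac{17}{20} + \frac{38}{79}\right) + 1\right)^{2} = \left(\frac{2103}{1580} + 1\right)^{2} = \left(\frac{3683}{1580}\right)^{2} = \frac{13564489}{2496400}$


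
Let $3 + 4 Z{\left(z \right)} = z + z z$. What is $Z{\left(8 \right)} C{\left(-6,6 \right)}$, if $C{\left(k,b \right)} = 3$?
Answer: $\frac{207}{4} \approx 51.75$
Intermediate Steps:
$Z{\left(z \right)} = - \frac{3}{4} + \frac{z}{4} + \frac{z^{2}}{4}$ ($Z{\left(z \right)} = - \frac{3}{4} + \frac{z + z z}{4} = - \frac{3}{4} + \frac{z + z^{2}}{4} = - \frac{3}{4} + \left(\frac{z}{4} + \frac{z^{2}}{4}\right) = - \frac{3}{4} + \frac{z}{4} + \frac{z^{2}}{4}$)
$Z{\left(8 \right)} C{\left(-6,6 \right)} = \left(- \frac{3}{4} + \frac{1}{4} \cdot 8 + \frac{8^{2}}{4}\right) 3 = \left(- \frac{3}{4} + 2 + \frac{1}{4} \cdot 64\right) 3 = \left(- \frac{3}{4} + 2 + 16\right) 3 = \frac{69}{4} \cdot 3 = \frac{207}{4}$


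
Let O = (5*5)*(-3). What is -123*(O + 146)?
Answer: -8733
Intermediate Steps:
O = -75 (O = 25*(-3) = -75)
-123*(O + 146) = -123*(-75 + 146) = -123*71 = -8733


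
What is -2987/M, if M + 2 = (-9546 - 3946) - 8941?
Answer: 2987/22435 ≈ 0.13314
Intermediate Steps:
M = -22435 (M = -2 + ((-9546 - 3946) - 8941) = -2 + (-13492 - 8941) = -2 - 22433 = -22435)
-2987/M = -2987/(-22435) = -2987*(-1/22435) = 2987/22435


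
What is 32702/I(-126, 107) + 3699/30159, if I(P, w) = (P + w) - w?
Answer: -18255436/70371 ≈ -259.42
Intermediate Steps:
I(P, w) = P
32702/I(-126, 107) + 3699/30159 = 32702/(-126) + 3699/30159 = 32702*(-1/126) + 3699*(1/30159) = -16351/63 + 137/1117 = -18255436/70371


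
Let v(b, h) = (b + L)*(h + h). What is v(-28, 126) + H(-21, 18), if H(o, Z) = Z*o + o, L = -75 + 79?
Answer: -6447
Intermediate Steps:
L = 4
v(b, h) = 2*h*(4 + b) (v(b, h) = (b + 4)*(h + h) = (4 + b)*(2*h) = 2*h*(4 + b))
H(o, Z) = o + Z*o
v(-28, 126) + H(-21, 18) = 2*126*(4 - 28) - 21*(1 + 18) = 2*126*(-24) - 21*19 = -6048 - 399 = -6447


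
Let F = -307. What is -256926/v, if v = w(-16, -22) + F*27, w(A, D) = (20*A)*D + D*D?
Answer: 85642/255 ≈ 335.85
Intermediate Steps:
w(A, D) = D**2 + 20*A*D (w(A, D) = 20*A*D + D**2 = D**2 + 20*A*D)
v = -765 (v = -22*(-22 + 20*(-16)) - 307*27 = -22*(-22 - 320) - 8289 = -22*(-342) - 8289 = 7524 - 8289 = -765)
-256926/v = -256926/(-765) = -256926*(-1/765) = 85642/255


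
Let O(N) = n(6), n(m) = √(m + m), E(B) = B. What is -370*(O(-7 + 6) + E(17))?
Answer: -6290 - 740*√3 ≈ -7571.7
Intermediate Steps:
n(m) = √2*√m (n(m) = √(2*m) = √2*√m)
O(N) = 2*√3 (O(N) = √2*√6 = 2*√3)
-370*(O(-7 + 6) + E(17)) = -370*(2*√3 + 17) = -370*(17 + 2*√3) = -6290 - 740*√3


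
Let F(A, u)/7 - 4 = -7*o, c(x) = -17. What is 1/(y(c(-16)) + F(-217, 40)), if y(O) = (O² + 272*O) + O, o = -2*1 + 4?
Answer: -1/4422 ≈ -0.00022614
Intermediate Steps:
o = 2 (o = -2 + 4 = 2)
F(A, u) = -70 (F(A, u) = 28 + 7*(-7*2) = 28 + 7*(-14) = 28 - 98 = -70)
y(O) = O² + 273*O
1/(y(c(-16)) + F(-217, 40)) = 1/(-17*(273 - 17) - 70) = 1/(-17*256 - 70) = 1/(-4352 - 70) = 1/(-4422) = -1/4422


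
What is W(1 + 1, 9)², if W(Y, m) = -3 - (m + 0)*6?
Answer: 3249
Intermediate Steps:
W(Y, m) = -3 - 6*m (W(Y, m) = -3 - m*6 = -3 - 6*m)
W(1 + 1, 9)² = (-3 - 6*9)² = (-3 - 54)² = (-57)² = 3249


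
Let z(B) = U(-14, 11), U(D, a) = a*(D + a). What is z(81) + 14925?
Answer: 14892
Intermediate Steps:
z(B) = -33 (z(B) = 11*(-14 + 11) = 11*(-3) = -33)
z(81) + 14925 = -33 + 14925 = 14892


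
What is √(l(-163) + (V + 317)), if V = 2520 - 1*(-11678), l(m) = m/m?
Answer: 2*√3629 ≈ 120.48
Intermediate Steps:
l(m) = 1
V = 14198 (V = 2520 + 11678 = 14198)
√(l(-163) + (V + 317)) = √(1 + (14198 + 317)) = √(1 + 14515) = √14516 = 2*√3629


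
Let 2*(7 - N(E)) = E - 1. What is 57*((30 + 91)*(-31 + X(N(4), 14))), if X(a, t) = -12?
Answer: -296571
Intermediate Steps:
N(E) = 15/2 - E/2 (N(E) = 7 - (E - 1)/2 = 7 - (-1 + E)/2 = 7 + (½ - E/2) = 15/2 - E/2)
57*((30 + 91)*(-31 + X(N(4), 14))) = 57*((30 + 91)*(-31 - 12)) = 57*(121*(-43)) = 57*(-5203) = -296571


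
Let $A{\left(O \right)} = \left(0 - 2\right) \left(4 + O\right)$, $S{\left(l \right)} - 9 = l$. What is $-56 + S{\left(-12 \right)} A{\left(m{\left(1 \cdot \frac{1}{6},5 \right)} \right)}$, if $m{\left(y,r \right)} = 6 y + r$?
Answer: $4$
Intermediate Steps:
$m{\left(y,r \right)} = r + 6 y$
$S{\left(l \right)} = 9 + l$
$A{\left(O \right)} = -8 - 2 O$ ($A{\left(O \right)} = - 2 \left(4 + O\right) = -8 - 2 O$)
$-56 + S{\left(-12 \right)} A{\left(m{\left(1 \cdot \frac{1}{6},5 \right)} \right)} = -56 + \left(9 - 12\right) \left(-8 - 2 \left(5 + 6 \cdot 1 \cdot \frac{1}{6}\right)\right) = -56 - 3 \left(-8 - 2 \left(5 + 6 \cdot 1 \cdot \frac{1}{6}\right)\right) = -56 - 3 \left(-8 - 2 \left(5 + 6 \cdot \frac{1}{6}\right)\right) = -56 - 3 \left(-8 - 2 \left(5 + 1\right)\right) = -56 - 3 \left(-8 - 12\right) = -56 - -60 = -56 + 60 = 4$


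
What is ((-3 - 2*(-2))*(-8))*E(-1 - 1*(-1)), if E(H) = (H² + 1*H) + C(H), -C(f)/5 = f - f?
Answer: 0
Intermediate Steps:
C(f) = 0 (C(f) = -5*(f - f) = -5*0 = 0)
E(H) = H + H² (E(H) = (H² + 1*H) + 0 = (H² + H) + 0 = (H + H²) + 0 = H + H²)
((-3 - 2*(-2))*(-8))*E(-1 - 1*(-1)) = ((-3 - 2*(-2))*(-8))*((-1 - 1*(-1))*(1 + (-1 - 1*(-1)))) = ((-3 + 4)*(-8))*((-1 + 1)*(1 + (-1 + 1))) = (1*(-8))*(0*(1 + 0)) = -0 = -8*0 = 0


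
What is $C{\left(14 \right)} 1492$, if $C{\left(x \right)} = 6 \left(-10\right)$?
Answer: $-89520$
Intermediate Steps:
$C{\left(x \right)} = -60$
$C{\left(14 \right)} 1492 = \left(-60\right) 1492 = -89520$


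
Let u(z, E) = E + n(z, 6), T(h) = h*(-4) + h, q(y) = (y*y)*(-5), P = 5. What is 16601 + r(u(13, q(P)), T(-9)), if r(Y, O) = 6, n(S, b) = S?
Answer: 16607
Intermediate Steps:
q(y) = -5*y² (q(y) = y²*(-5) = -5*y²)
T(h) = -3*h (T(h) = -4*h + h = -3*h)
u(z, E) = E + z
16601 + r(u(13, q(P)), T(-9)) = 16601 + 6 = 16607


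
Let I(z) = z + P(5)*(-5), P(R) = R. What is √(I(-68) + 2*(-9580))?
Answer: I*√19253 ≈ 138.76*I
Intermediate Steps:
I(z) = -25 + z (I(z) = z + 5*(-5) = z - 25 = -25 + z)
√(I(-68) + 2*(-9580)) = √((-25 - 68) + 2*(-9580)) = √(-93 - 19160) = √(-19253) = I*√19253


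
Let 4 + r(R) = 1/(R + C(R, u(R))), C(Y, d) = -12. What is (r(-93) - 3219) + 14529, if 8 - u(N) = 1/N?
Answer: 1187129/105 ≈ 11306.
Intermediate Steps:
u(N) = 8 - 1/N
r(R) = -4 + 1/(-12 + R) (r(R) = -4 + 1/(R - 12) = -4 + 1/(-12 + R))
(r(-93) - 3219) + 14529 = ((49 - 4*(-93))/(-12 - 93) - 3219) + 14529 = ((49 + 372)/(-105) - 3219) + 14529 = (-1/105*421 - 3219) + 14529 = (-421/105 - 3219) + 14529 = -338416/105 + 14529 = 1187129/105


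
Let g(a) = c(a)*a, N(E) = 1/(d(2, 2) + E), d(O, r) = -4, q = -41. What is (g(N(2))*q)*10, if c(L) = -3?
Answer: -615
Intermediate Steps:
N(E) = 1/(-4 + E)
g(a) = -3*a
(g(N(2))*q)*10 = (-3/(-4 + 2)*(-41))*10 = (-3/(-2)*(-41))*10 = (-3*(-½)*(-41))*10 = ((3/2)*(-41))*10 = -123/2*10 = -615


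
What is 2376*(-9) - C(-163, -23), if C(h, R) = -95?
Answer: -21289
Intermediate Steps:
2376*(-9) - C(-163, -23) = 2376*(-9) - 1*(-95) = -21384 + 95 = -21289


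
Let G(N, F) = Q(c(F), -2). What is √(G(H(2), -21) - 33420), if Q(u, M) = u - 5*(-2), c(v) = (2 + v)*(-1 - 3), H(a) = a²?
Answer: I*√33334 ≈ 182.58*I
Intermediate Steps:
c(v) = -8 - 4*v (c(v) = (2 + v)*(-4) = -8 - 4*v)
Q(u, M) = 10 + u (Q(u, M) = u + 10 = 10 + u)
G(N, F) = 2 - 4*F (G(N, F) = 10 + (-8 - 4*F) = 2 - 4*F)
√(G(H(2), -21) - 33420) = √((2 - 4*(-21)) - 33420) = √((2 + 84) - 33420) = √(86 - 33420) = √(-33334) = I*√33334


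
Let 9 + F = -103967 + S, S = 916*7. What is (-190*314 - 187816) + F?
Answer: -345040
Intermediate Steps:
S = 6412
F = -97564 (F = -9 + (-103967 + 6412) = -9 - 97555 = -97564)
(-190*314 - 187816) + F = (-190*314 - 187816) - 97564 = (-59660 - 187816) - 97564 = -247476 - 97564 = -345040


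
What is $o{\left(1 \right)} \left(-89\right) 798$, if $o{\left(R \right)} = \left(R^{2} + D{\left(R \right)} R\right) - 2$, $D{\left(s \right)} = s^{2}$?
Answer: $0$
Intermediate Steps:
$o{\left(R \right)} = -2 + R^{2} + R^{3}$ ($o{\left(R \right)} = \left(R^{2} + R^{2} R\right) - 2 = \left(R^{2} + R^{3}\right) - 2 = -2 + R^{2} + R^{3}$)
$o{\left(1 \right)} \left(-89\right) 798 = \left(-2 + 1^{2} + 1^{3}\right) \left(-89\right) 798 = \left(-2 + 1 + 1\right) \left(-89\right) 798 = 0 \left(-89\right) 798 = 0 \cdot 798 = 0$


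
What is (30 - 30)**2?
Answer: 0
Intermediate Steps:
(30 - 30)**2 = 0**2 = 0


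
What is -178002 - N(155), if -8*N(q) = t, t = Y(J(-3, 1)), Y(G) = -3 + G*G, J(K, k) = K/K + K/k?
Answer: -1424015/8 ≈ -1.7800e+5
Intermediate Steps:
J(K, k) = 1 + K/k
Y(G) = -3 + G²
t = 1 (t = -3 + ((-3 + 1)/1)² = -3 + (1*(-2))² = -3 + (-2)² = -3 + 4 = 1)
N(q) = -⅛ (N(q) = -⅛*1 = -⅛)
-178002 - N(155) = -178002 - 1*(-⅛) = -178002 + ⅛ = -1424015/8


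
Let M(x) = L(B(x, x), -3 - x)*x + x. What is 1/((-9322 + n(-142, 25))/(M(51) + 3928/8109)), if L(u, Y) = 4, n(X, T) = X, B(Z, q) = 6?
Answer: -2071723/76743576 ≈ -0.026995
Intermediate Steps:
M(x) = 5*x (M(x) = 4*x + x = 5*x)
1/((-9322 + n(-142, 25))/(M(51) + 3928/8109)) = 1/((-9322 - 142)/(5*51 + 3928/8109)) = 1/(-9464/(255 + 3928*(1/8109))) = 1/(-9464/(255 + 3928/8109)) = 1/(-9464/2071723/8109) = 1/(-9464*8109/2071723) = 1/(-76743576/2071723) = -2071723/76743576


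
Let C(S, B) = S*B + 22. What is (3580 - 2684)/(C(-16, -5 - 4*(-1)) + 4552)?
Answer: 448/2295 ≈ 0.19521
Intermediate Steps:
C(S, B) = 22 + B*S (C(S, B) = B*S + 22 = 22 + B*S)
(3580 - 2684)/(C(-16, -5 - 4*(-1)) + 4552) = (3580 - 2684)/((22 + (-5 - 4*(-1))*(-16)) + 4552) = 896/((22 + (-5 + 4)*(-16)) + 4552) = 896/((22 - 1*(-16)) + 4552) = 896/((22 + 16) + 4552) = 896/(38 + 4552) = 896/4590 = 896*(1/4590) = 448/2295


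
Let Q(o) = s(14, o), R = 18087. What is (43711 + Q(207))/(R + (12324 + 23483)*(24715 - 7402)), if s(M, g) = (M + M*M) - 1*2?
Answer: 43919/619944678 ≈ 7.0843e-5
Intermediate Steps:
s(M, g) = -2 + M + M**2 (s(M, g) = (M + M**2) - 2 = -2 + M + M**2)
Q(o) = 208 (Q(o) = -2 + 14 + 14**2 = -2 + 14 + 196 = 208)
(43711 + Q(207))/(R + (12324 + 23483)*(24715 - 7402)) = (43711 + 208)/(18087 + (12324 + 23483)*(24715 - 7402)) = 43919/(18087 + 35807*17313) = 43919/(18087 + 619926591) = 43919/619944678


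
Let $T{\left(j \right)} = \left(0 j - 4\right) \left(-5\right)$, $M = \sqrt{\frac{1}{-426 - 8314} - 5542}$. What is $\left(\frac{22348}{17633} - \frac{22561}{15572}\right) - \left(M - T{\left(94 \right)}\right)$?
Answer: $\frac{23763347}{1199044} - \frac{i \sqrt{105835021985}}{4370} \approx 19.819 - 74.445 i$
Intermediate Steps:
$M = \frac{i \sqrt{105835021985}}{4370}$ ($M = \sqrt{\frac{1}{-8740} - 5542} = \sqrt{- \frac{1}{8740} - 5542} = \sqrt{- \frac{48437081}{8740}} = \frac{i \sqrt{105835021985}}{4370} \approx 74.445 i$)
$T{\left(j \right)} = 20$ ($T{\left(j \right)} = \left(0 - 4\right) \left(-5\right) = \left(-4\right) \left(-5\right) = 20$)
$\left(\frac{22348}{17633} - \frac{22561}{15572}\right) - \left(M - T{\left(94 \right)}\right) = \left(\frac{22348}{17633} - \frac{22561}{15572}\right) + \left(20 - \frac{i \sqrt{105835021985}}{4370}\right) = - \frac{217533}{1199044} + \left(20 - \frac{i \sqrt{105835021985}}{4370}\right) = \frac{23763347}{1199044} - \frac{i \sqrt{105835021985}}{4370}$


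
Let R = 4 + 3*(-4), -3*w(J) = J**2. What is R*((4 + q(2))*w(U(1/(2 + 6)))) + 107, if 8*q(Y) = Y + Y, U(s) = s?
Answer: 1715/16 ≈ 107.19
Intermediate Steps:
w(J) = -J**2/3
q(Y) = Y/4 (q(Y) = (Y + Y)/8 = (2*Y)/8 = Y/4)
R = -8 (R = 4 - 12 = -8)
R*((4 + q(2))*w(U(1/(2 + 6)))) + 107 = -8*(4 + (1/4)*2)*(-1/(3*(2 + 6)**2)) + 107 = -8*(4 + 1/2)*(-(1/8)**2/3) + 107 = -36*(-(1/8)**2/3) + 107 = -36*(-1/3*1/64) + 107 = -36*(-1)/192 + 107 = -8*(-3/128) + 107 = 3/16 + 107 = 1715/16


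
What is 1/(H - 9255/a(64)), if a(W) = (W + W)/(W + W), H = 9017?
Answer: -1/238 ≈ -0.0042017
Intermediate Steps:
a(W) = 1 (a(W) = (2*W)/((2*W)) = (2*W)*(1/(2*W)) = 1)
1/(H - 9255/a(64)) = 1/(9017 - 9255/1) = 1/(9017 - 9255*1) = 1/(9017 - 9255) = 1/(-238) = -1/238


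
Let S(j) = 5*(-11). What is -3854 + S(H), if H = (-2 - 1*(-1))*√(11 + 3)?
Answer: -3909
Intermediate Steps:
H = -√14 (H = (-2 + 1)*√14 = -√14 ≈ -3.7417)
S(j) = -55
-3854 + S(H) = -3854 - 55 = -3909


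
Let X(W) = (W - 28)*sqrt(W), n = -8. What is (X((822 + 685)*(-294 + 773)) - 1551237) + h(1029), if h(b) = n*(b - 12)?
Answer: -1559373 + 721825*sqrt(721853) ≈ 6.1172e+8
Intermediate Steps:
h(b) = 96 - 8*b (h(b) = -8*(b - 12) = -8*(-12 + b) = 96 - 8*b)
X(W) = sqrt(W)*(-28 + W) (X(W) = (-28 + W)*sqrt(W) = sqrt(W)*(-28 + W))
(X((822 + 685)*(-294 + 773)) - 1551237) + h(1029) = (sqrt((822 + 685)*(-294 + 773))*(-28 + (822 + 685)*(-294 + 773)) - 1551237) + (96 - 8*1029) = (sqrt(1507*479)*(-28 + 1507*479) - 1551237) + (96 - 8232) = (sqrt(721853)*(-28 + 721853) - 1551237) - 8136 = (sqrt(721853)*721825 - 1551237) - 8136 = (721825*sqrt(721853) - 1551237) - 8136 = (-1551237 + 721825*sqrt(721853)) - 8136 = -1559373 + 721825*sqrt(721853)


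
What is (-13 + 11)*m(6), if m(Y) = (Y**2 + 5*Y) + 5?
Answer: -142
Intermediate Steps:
m(Y) = 5 + Y**2 + 5*Y
(-13 + 11)*m(6) = (-13 + 11)*(5 + 6**2 + 5*6) = -2*(5 + 36 + 30) = -2*71 = -142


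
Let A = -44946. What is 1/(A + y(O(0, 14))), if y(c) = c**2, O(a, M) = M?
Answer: -1/44750 ≈ -2.2346e-5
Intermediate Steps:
1/(A + y(O(0, 14))) = 1/(-44946 + 14**2) = 1/(-44946 + 196) = 1/(-44750) = -1/44750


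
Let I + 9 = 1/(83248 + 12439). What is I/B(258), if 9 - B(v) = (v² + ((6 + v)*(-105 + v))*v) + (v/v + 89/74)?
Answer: 63727468/74261656562039 ≈ 8.5815e-7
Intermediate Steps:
B(v) = 503/74 - v² - v*(-105 + v)*(6 + v) (B(v) = 9 - ((v² + ((6 + v)*(-105 + v))*v) + (v/v + 89/74)) = 9 - ((v² + ((-105 + v)*(6 + v))*v) + (1 + 89*(1/74))) = 9 - ((v² + v*(-105 + v)*(6 + v)) + (1 + 89/74)) = 9 - ((v² + v*(-105 + v)*(6 + v)) + 163/74) = 9 - (163/74 + v² + v*(-105 + v)*(6 + v)) = 9 + (-163/74 - v² - v*(-105 + v)*(6 + v)) = 503/74 - v² - v*(-105 + v)*(6 + v))
I = -861182/95687 (I = -9 + 1/(83248 + 12439) = -9 + 1/95687 = -861182/95687 ≈ -9.0000)
I/B(258) = -861182/(95687*(503/74 - 1*258³ + 98*258² + 630*258)) = -861182/(95687*(503/74 - 1*17173512 + 98*66564 + 162540)) = -861182/(95687*(503/74 - 17173512 + 6523272 + 162540)) = -861182/(95687*(-776089297/74)) = -861182/95687*(-74/776089297) = 63727468/74261656562039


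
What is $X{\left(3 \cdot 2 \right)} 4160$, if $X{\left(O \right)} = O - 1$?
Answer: $20800$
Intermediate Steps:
$X{\left(O \right)} = -1 + O$
$X{\left(3 \cdot 2 \right)} 4160 = \left(-1 + 3 \cdot 2\right) 4160 = \left(-1 + 6\right) 4160 = 5 \cdot 4160 = 20800$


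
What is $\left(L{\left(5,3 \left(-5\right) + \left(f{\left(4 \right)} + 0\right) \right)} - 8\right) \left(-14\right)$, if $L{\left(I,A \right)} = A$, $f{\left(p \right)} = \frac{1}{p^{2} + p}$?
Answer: $\frac{3213}{10} \approx 321.3$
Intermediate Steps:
$f{\left(p \right)} = \frac{1}{p + p^{2}}$
$\left(L{\left(5,3 \left(-5\right) + \left(f{\left(4 \right)} + 0\right) \right)} - 8\right) \left(-14\right) = \left(\left(3 \left(-5\right) + \left(\frac{1}{4 \left(1 + 4\right)} + 0\right)\right) - 8\right) \left(-14\right) = \left(\left(-15 + \left(\frac{1}{4 \cdot 5} + 0\right)\right) - 8\right) \left(-14\right) = \left(\left(-15 + \left(\frac{1}{4} \cdot \frac{1}{5} + 0\right)\right) - 8\right) \left(-14\right) = \left(\left(-15 + \left(\frac{1}{20} + 0\right)\right) - 8\right) \left(-14\right) = \left(\left(-15 + \frac{1}{20}\right) - 8\right) \left(-14\right) = \left(- \frac{299}{20} - 8\right) \left(-14\right) = \left(- \frac{459}{20}\right) \left(-14\right) = \frac{3213}{10}$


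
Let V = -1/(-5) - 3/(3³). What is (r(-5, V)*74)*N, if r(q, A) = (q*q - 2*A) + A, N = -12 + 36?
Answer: 663632/15 ≈ 44242.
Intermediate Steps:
V = 4/45 (V = -1*(-⅕) - 3/27 = ⅕ - 3*1/27 = ⅕ - ⅑ = 4/45 ≈ 0.088889)
N = 24
r(q, A) = q² - A (r(q, A) = (q² - 2*A) + A = q² - A)
(r(-5, V)*74)*N = (((-5)² - 1*4/45)*74)*24 = ((25 - 4/45)*74)*24 = ((1121/45)*74)*24 = (82954/45)*24 = 663632/15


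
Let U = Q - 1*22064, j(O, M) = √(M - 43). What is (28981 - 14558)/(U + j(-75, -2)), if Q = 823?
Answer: -306358943/451180126 - 43269*I*√5/451180126 ≈ -0.67902 - 0.00021444*I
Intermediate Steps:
j(O, M) = √(-43 + M)
U = -21241 (U = 823 - 1*22064 = 823 - 22064 = -21241)
(28981 - 14558)/(U + j(-75, -2)) = (28981 - 14558)/(-21241 + √(-43 - 2)) = 14423/(-21241 + √(-45)) = 14423/(-21241 + 3*I*√5)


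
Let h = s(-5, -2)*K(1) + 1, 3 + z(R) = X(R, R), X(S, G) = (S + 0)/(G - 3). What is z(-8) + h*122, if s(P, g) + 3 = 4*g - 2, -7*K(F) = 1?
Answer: 26665/77 ≈ 346.30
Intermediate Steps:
K(F) = -⅐ (K(F) = -⅐*1 = -⅐)
X(S, G) = S/(-3 + G)
s(P, g) = -5 + 4*g (s(P, g) = -3 + (4*g - 2) = -3 + (-2 + 4*g) = -5 + 4*g)
z(R) = -3 + R/(-3 + R)
h = 20/7 (h = (-5 + 4*(-2))*(-⅐) + 1 = (-5 - 8)*(-⅐) + 1 = -13*(-⅐) + 1 = 13/7 + 1 = 20/7 ≈ 2.8571)
z(-8) + h*122 = (9 - 2*(-8))/(-3 - 8) + (20/7)*122 = (9 + 16)/(-11) + 2440/7 = -1/11*25 + 2440/7 = -25/11 + 2440/7 = 26665/77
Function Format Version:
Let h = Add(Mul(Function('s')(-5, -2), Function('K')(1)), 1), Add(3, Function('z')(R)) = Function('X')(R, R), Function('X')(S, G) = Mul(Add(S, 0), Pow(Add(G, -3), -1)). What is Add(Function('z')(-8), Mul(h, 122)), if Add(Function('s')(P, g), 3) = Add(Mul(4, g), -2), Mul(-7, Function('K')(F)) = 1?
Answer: Rational(26665, 77) ≈ 346.30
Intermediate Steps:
Function('K')(F) = Rational(-1, 7) (Function('K')(F) = Mul(Rational(-1, 7), 1) = Rational(-1, 7))
Function('X')(S, G) = Mul(S, Pow(Add(-3, G), -1))
Function('s')(P, g) = Add(-5, Mul(4, g)) (Function('s')(P, g) = Add(-3, Add(Mul(4, g), -2)) = Add(-3, Add(-2, Mul(4, g))) = Add(-5, Mul(4, g)))
Function('z')(R) = Add(-3, Mul(R, Pow(Add(-3, R), -1)))
h = Rational(20, 7) (h = Add(Mul(Add(-5, Mul(4, -2)), Rational(-1, 7)), 1) = Add(Mul(Add(-5, -8), Rational(-1, 7)), 1) = Add(Mul(-13, Rational(-1, 7)), 1) = Add(Rational(13, 7), 1) = Rational(20, 7) ≈ 2.8571)
Add(Function('z')(-8), Mul(h, 122)) = Add(Mul(Pow(Add(-3, -8), -1), Add(9, Mul(-2, -8))), Mul(Rational(20, 7), 122)) = Add(Mul(Pow(-11, -1), Add(9, 16)), Rational(2440, 7)) = Add(Mul(Rational(-1, 11), 25), Rational(2440, 7)) = Add(Rational(-25, 11), Rational(2440, 7)) = Rational(26665, 77)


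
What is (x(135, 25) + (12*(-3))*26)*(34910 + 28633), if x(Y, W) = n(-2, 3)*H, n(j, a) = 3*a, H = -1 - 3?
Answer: -61763796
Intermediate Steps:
H = -4
x(Y, W) = -36 (x(Y, W) = (3*3)*(-4) = 9*(-4) = -36)
(x(135, 25) + (12*(-3))*26)*(34910 + 28633) = (-36 + (12*(-3))*26)*(34910 + 28633) = (-36 - 36*26)*63543 = (-36 - 936)*63543 = -972*63543 = -61763796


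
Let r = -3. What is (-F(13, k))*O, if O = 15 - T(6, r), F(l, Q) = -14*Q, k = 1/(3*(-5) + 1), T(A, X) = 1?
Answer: -14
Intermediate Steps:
k = -1/14 (k = 1/(-15 + 1) = 1/(-14) = -1/14 ≈ -0.071429)
O = 14 (O = 15 - 1*1 = 15 - 1 = 14)
(-F(13, k))*O = -(-14)*(-1)/14*14 = -1*1*14 = -1*14 = -14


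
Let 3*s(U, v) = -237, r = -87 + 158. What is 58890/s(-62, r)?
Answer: -58890/79 ≈ -745.44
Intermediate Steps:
r = 71
s(U, v) = -79 (s(U, v) = (1/3)*(-237) = -79)
58890/s(-62, r) = 58890/(-79) = 58890*(-1/79) = -58890/79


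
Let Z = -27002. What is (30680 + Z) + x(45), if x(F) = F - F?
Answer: 3678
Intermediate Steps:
x(F) = 0
(30680 + Z) + x(45) = (30680 - 27002) + 0 = 3678 + 0 = 3678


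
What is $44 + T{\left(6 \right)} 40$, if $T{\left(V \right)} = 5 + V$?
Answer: $484$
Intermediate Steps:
$44 + T{\left(6 \right)} 40 = 44 + \left(5 + 6\right) 40 = 44 + 11 \cdot 40 = 44 + 440 = 484$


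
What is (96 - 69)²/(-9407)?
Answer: -729/9407 ≈ -0.077495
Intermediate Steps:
(96 - 69)²/(-9407) = 27²*(-1/9407) = 729*(-1/9407) = -729/9407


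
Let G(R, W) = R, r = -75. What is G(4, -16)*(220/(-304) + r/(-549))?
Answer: -8165/3477 ≈ -2.3483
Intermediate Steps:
G(4, -16)*(220/(-304) + r/(-549)) = 4*(220/(-304) - 75/(-549)) = 4*(220*(-1/304) - 75*(-1/549)) = 4*(-55/76 + 25/183) = 4*(-8165/13908) = -8165/3477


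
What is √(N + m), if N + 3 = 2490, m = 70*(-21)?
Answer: 3*√113 ≈ 31.890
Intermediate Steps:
m = -1470
N = 2487 (N = -3 + 2490 = 2487)
√(N + m) = √(2487 - 1470) = √1017 = 3*√113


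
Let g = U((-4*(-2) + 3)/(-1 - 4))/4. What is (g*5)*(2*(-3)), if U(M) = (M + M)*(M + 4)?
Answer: 297/5 ≈ 59.400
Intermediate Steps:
U(M) = 2*M*(4 + M) (U(M) = (2*M)*(4 + M) = 2*M*(4 + M))
g = -99/50 (g = (2*((-4*(-2) + 3)/(-1 - 4))*(4 + (-4*(-2) + 3)/(-1 - 4)))/4 = (2*((8 + 3)/(-5))*(4 + (8 + 3)/(-5)))*(1/4) = (2*(11*(-1/5))*(4 + 11*(-1/5)))*(1/4) = (2*(-11/5)*(4 - 11/5))*(1/4) = (2*(-11/5)*(9/5))*(1/4) = -198/25*1/4 = -99/50 ≈ -1.9800)
(g*5)*(2*(-3)) = (-99/50*5)*(2*(-3)) = -99/10*(-6) = 297/5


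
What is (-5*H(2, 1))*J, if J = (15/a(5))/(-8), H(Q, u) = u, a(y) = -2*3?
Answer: -25/16 ≈ -1.5625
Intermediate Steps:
a(y) = -6
J = 5/16 (J = (15/(-6))/(-8) = (15*(-⅙))*(-⅛) = -5/2*(-⅛) = 5/16 ≈ 0.31250)
(-5*H(2, 1))*J = -5*1*(5/16) = -5*5/16 = -25/16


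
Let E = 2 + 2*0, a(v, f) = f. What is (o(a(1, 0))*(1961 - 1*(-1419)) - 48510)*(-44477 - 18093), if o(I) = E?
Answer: 2612297500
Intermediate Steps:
E = 2 (E = 2 + 0 = 2)
o(I) = 2
(o(a(1, 0))*(1961 - 1*(-1419)) - 48510)*(-44477 - 18093) = (2*(1961 - 1*(-1419)) - 48510)*(-44477 - 18093) = (2*(1961 + 1419) - 48510)*(-62570) = (2*3380 - 48510)*(-62570) = (6760 - 48510)*(-62570) = -41750*(-62570) = 2612297500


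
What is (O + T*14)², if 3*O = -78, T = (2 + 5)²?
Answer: 435600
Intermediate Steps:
T = 49 (T = 7² = 49)
O = -26 (O = (⅓)*(-78) = -26)
(O + T*14)² = (-26 + 49*14)² = (-26 + 686)² = 660² = 435600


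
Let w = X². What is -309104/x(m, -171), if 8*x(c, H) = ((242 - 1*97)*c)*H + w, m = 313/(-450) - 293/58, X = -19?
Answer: -3091040/178581 ≈ -17.309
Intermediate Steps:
w = 361 (w = (-19)² = 361)
m = -37501/6525 (m = 313*(-1/450) - 293*1/58 = -313/450 - 293/58 = -37501/6525 ≈ -5.7473)
x(c, H) = 361/8 + 145*H*c/8 (x(c, H) = (((242 - 1*97)*c)*H + 361)/8 = (((242 - 97)*c)*H + 361)/8 = ((145*c)*H + 361)/8 = (145*H*c + 361)/8 = (361 + 145*H*c)/8 = 361/8 + 145*H*c/8)
-309104/x(m, -171) = -309104/(361/8 + (145/8)*(-171)*(-37501/6525)) = -309104/(361/8 + 712519/40) = -309104/178581/10 = -309104*10/178581 = -3091040/178581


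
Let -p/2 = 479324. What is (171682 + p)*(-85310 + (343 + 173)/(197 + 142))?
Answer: 7586240490828/113 ≈ 6.7135e+10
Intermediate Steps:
p = -958648 (p = -2*479324 = -958648)
(171682 + p)*(-85310 + (343 + 173)/(197 + 142)) = (171682 - 958648)*(-85310 + (343 + 173)/(197 + 142)) = -786966*(-85310 + 516/339) = -786966*(-85310 + (1/339)*516) = -786966*(-85310 + 172/113) = -786966*(-9639858/113) = 7586240490828/113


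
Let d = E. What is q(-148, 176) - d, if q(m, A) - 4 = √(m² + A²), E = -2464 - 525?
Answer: 2993 + 4*√3305 ≈ 3223.0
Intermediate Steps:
E = -2989
d = -2989
q(m, A) = 4 + √(A² + m²) (q(m, A) = 4 + √(m² + A²) = 4 + √(A² + m²))
q(-148, 176) - d = (4 + √(176² + (-148)²)) - 1*(-2989) = (4 + √(30976 + 21904)) + 2989 = (4 + √52880) + 2989 = (4 + 4*√3305) + 2989 = 2993 + 4*√3305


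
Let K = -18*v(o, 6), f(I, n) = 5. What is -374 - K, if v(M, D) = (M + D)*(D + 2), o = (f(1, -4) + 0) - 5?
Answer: 490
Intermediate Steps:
o = 0 (o = (5 + 0) - 5 = 5 - 5 = 0)
v(M, D) = (2 + D)*(D + M) (v(M, D) = (D + M)*(2 + D) = (2 + D)*(D + M))
K = -864 (K = -18*(6² + 2*6 + 2*0 + 6*0) = -18*(36 + 12 + 0 + 0) = -18*48 = -864)
-374 - K = -374 - 1*(-864) = -374 + 864 = 490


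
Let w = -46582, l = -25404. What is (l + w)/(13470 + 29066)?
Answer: -35993/21268 ≈ -1.6924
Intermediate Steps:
(l + w)/(13470 + 29066) = (-25404 - 46582)/(13470 + 29066) = -71986/42536 = -71986*1/42536 = -35993/21268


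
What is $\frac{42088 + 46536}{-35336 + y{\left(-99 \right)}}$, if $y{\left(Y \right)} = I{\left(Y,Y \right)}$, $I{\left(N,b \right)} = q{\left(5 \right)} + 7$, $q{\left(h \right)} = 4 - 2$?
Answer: $- \frac{88624}{35327} \approx -2.5087$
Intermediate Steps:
$q{\left(h \right)} = 2$
$I{\left(N,b \right)} = 9$ ($I{\left(N,b \right)} = 2 + 7 = 9$)
$y{\left(Y \right)} = 9$
$\frac{42088 + 46536}{-35336 + y{\left(-99 \right)}} = \frac{42088 + 46536}{-35336 + 9} = \frac{88624}{-35327} = 88624 \left(- \frac{1}{35327}\right) = - \frac{88624}{35327}$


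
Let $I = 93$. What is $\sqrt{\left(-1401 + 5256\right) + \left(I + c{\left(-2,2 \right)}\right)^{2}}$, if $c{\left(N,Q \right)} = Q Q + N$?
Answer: $4 \sqrt{805} \approx 113.49$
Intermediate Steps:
$c{\left(N,Q \right)} = N + Q^{2}$ ($c{\left(N,Q \right)} = Q^{2} + N = N + Q^{2}$)
$\sqrt{\left(-1401 + 5256\right) + \left(I + c{\left(-2,2 \right)}\right)^{2}} = \sqrt{\left(-1401 + 5256\right) + \left(93 - \left(2 - 2^{2}\right)\right)^{2}} = \sqrt{3855 + \left(93 + \left(-2 + 4\right)\right)^{2}} = \sqrt{3855 + \left(93 + 2\right)^{2}} = \sqrt{3855 + 95^{2}} = \sqrt{3855 + 9025} = \sqrt{12880} = 4 \sqrt{805}$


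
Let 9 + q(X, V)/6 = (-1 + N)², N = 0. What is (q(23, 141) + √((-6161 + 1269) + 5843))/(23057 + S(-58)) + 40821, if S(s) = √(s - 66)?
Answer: 21701478244497/531625373 + 23057*√951/531625373 - 2*I*√29481/531625373 + 96*I*√31/531625373 ≈ 40821.0 + 3.5947e-7*I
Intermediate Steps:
q(X, V) = -48 (q(X, V) = -54 + 6*(-1 + 0)² = -54 + 6*(-1)² = -54 + 6*1 = -54 + 6 = -48)
S(s) = √(-66 + s)
(q(23, 141) + √((-6161 + 1269) + 5843))/(23057 + S(-58)) + 40821 = (-48 + √((-6161 + 1269) + 5843))/(23057 + √(-66 - 58)) + 40821 = (-48 + √(-4892 + 5843))/(23057 + √(-124)) + 40821 = (-48 + √951)/(23057 + 2*I*√31) + 40821 = 40821 + (-48 + √951)/(23057 + 2*I*√31)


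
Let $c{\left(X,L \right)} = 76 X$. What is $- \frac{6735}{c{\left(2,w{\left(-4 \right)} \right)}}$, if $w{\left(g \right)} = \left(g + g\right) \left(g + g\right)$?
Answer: $- \frac{6735}{152} \approx -44.309$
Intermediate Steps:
$w{\left(g \right)} = 4 g^{2}$ ($w{\left(g \right)} = 2 g 2 g = 4 g^{2}$)
$- \frac{6735}{c{\left(2,w{\left(-4 \right)} \right)}} = - \frac{6735}{76 \cdot 2} = - \frac{6735}{152}$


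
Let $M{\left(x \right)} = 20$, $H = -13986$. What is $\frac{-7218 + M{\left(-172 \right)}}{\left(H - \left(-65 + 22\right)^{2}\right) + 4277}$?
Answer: $\frac{3599}{5779} \approx 0.62277$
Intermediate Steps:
$\frac{-7218 + M{\left(-172 \right)}}{\left(H - \left(-65 + 22\right)^{2}\right) + 4277} = \frac{-7218 + 20}{\left(-13986 - \left(-65 + 22\right)^{2}\right) + 4277} = - \frac{7198}{\left(-13986 - \left(-43\right)^{2}\right) + 4277} = - \frac{7198}{\left(-13986 - 1849\right) + 4277} = - \frac{7198}{-15835 + 4277} = - \frac{7198}{-11558} = \left(-7198\right) \left(- \frac{1}{11558}\right) = \frac{3599}{5779}$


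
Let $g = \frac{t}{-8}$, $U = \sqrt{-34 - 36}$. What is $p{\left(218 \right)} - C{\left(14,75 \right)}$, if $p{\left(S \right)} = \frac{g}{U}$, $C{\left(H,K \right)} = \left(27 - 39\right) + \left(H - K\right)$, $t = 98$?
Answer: $73 + \frac{7 i \sqrt{70}}{40} \approx 73.0 + 1.4642 i$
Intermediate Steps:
$U = i \sqrt{70}$ ($U = \sqrt{-70} = i \sqrt{70} \approx 8.3666 i$)
$C{\left(H,K \right)} = -12 + H - K$ ($C{\left(H,K \right)} = -12 + \left(H - K\right) = -12 + H - K$)
$g = - \frac{49}{4}$ ($g = \frac{98}{-8} = 98 \left(- \frac{1}{8}\right) = - \frac{49}{4} \approx -12.25$)
$p{\left(S \right)} = \frac{7 i \sqrt{70}}{40}$ ($p{\left(S \right)} = - \frac{49}{4 i \sqrt{70}} = - \frac{49 \left(- \frac{i \sqrt{70}}{70}\right)}{4} = \frac{7 i \sqrt{70}}{40}$)
$p{\left(218 \right)} - C{\left(14,75 \right)} = \frac{7 i \sqrt{70}}{40} - \left(-12 + 14 - 75\right) = \frac{7 i \sqrt{70}}{40} - -73 = \frac{7 i \sqrt{70}}{40} + 73 = 73 + \frac{7 i \sqrt{70}}{40}$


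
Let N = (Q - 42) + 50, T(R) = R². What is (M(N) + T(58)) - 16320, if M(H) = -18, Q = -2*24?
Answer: -12974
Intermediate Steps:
Q = -48
N = -40 (N = (-48 - 42) + 50 = -90 + 50 = -40)
(M(N) + T(58)) - 16320 = (-18 + 58²) - 16320 = (-18 + 3364) - 16320 = 3346 - 16320 = -12974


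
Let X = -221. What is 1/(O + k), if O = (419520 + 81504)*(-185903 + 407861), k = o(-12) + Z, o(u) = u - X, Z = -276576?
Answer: 1/111206008625 ≈ 8.9923e-12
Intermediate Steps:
o(u) = 221 + u (o(u) = u - 1*(-221) = u + 221 = 221 + u)
k = -276367 (k = (221 - 12) - 276576 = 209 - 276576 = -276367)
O = 111206284992 (O = 501024*221958 = 111206284992)
1/(O + k) = 1/(111206284992 - 276367) = 1/111206008625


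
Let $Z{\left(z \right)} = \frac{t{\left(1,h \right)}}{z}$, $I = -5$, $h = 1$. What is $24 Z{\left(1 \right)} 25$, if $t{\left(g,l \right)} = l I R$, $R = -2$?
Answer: $6000$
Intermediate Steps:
$t{\left(g,l \right)} = 10 l$ ($t{\left(g,l \right)} = l \left(-5\right) \left(-2\right) = - 5 l \left(-2\right) = 10 l$)
$Z{\left(z \right)} = \frac{10}{z}$ ($Z{\left(z \right)} = \frac{10 \cdot 1}{z} = \frac{10}{z}$)
$24 Z{\left(1 \right)} 25 = 24 \cdot \frac{10}{1} \cdot 25 = 24 \cdot 10 \cdot 1 \cdot 25 = 24 \cdot 10 \cdot 25 = 240 \cdot 25 = 6000$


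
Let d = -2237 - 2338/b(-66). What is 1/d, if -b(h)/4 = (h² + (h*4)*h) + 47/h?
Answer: -1437433/3215499044 ≈ -0.00044703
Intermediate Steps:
b(h) = -188/h - 20*h² (b(h) = -4*((h² + (h*4)*h) + 47/h) = -4*((h² + (4*h)*h) + 47/h) = -4*((h² + 4*h²) + 47/h) = -4*(5*h² + 47/h) = -188/h - 20*h²)
d = -3215499044/1437433 (d = -2237 - 2338/(4*(-47 - 5*(-66)³)/(-66)) = -2237 - 2338/(4*(-1/66)*(-47 - 5*(-287496))) = -2237 - 2338/(4*(-1/66)*(-47 + 1437480)) = -2237 - 2338/(4*(-1/66)*1437433) = -2237 - 2338/(-2874866/33) = -2237 - 2338*(-33)/2874866 = -2237 - 1*(-38577/1437433) = -2237 + 38577/1437433 = -3215499044/1437433 ≈ -2237.0)
1/d = 1/(-3215499044/1437433) = -1437433/3215499044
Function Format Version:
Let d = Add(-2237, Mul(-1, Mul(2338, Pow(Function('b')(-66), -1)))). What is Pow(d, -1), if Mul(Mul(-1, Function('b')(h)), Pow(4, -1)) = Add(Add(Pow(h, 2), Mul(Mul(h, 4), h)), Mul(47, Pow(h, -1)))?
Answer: Rational(-1437433, 3215499044) ≈ -0.00044703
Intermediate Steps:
Function('b')(h) = Add(Mul(-188, Pow(h, -1)), Mul(-20, Pow(h, 2))) (Function('b')(h) = Mul(-4, Add(Add(Pow(h, 2), Mul(Mul(h, 4), h)), Mul(47, Pow(h, -1)))) = Mul(-4, Add(Add(Pow(h, 2), Mul(Mul(4, h), h)), Mul(47, Pow(h, -1)))) = Mul(-4, Add(Add(Pow(h, 2), Mul(4, Pow(h, 2))), Mul(47, Pow(h, -1)))) = Mul(-4, Add(Mul(5, Pow(h, 2)), Mul(47, Pow(h, -1)))) = Add(Mul(-188, Pow(h, -1)), Mul(-20, Pow(h, 2))))
d = Rational(-3215499044, 1437433) (d = Add(-2237, Mul(-1, Mul(2338, Pow(Mul(4, Pow(-66, -1), Add(-47, Mul(-5, Pow(-66, 3)))), -1)))) = Add(-2237, Mul(-1, Mul(2338, Pow(Mul(4, Rational(-1, 66), Add(-47, Mul(-5, -287496))), -1)))) = Add(-2237, Mul(-1, Mul(2338, Pow(Mul(4, Rational(-1, 66), Add(-47, 1437480)), -1)))) = Add(-2237, Mul(-1, Mul(2338, Pow(Mul(4, Rational(-1, 66), 1437433), -1)))) = Add(-2237, Mul(-1, Mul(2338, Pow(Rational(-2874866, 33), -1)))) = Add(-2237, Mul(-1, Mul(2338, Rational(-33, 2874866)))) = Add(-2237, Mul(-1, Rational(-38577, 1437433))) = Add(-2237, Rational(38577, 1437433)) = Rational(-3215499044, 1437433) ≈ -2237.0)
Pow(d, -1) = Pow(Rational(-3215499044, 1437433), -1) = Rational(-1437433, 3215499044)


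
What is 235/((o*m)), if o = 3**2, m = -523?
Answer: -235/4707 ≈ -0.049926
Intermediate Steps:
o = 9
235/((o*m)) = 235/((9*(-523))) = 235/(-4707) = 235*(-1/4707) = -235/4707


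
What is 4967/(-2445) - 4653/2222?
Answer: -2037569/493890 ≈ -4.1255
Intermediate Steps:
4967/(-2445) - 4653/2222 = 4967*(-1/2445) - 4653*1/2222 = -4967/2445 - 423/202 = -2037569/493890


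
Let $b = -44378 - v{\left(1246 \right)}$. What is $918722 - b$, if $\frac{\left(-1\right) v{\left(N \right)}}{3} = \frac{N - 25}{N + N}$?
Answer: $\frac{2400041537}{2492} \approx 9.631 \cdot 10^{5}$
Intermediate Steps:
$v{\left(N \right)} = - \frac{3 \left(-25 + N\right)}{2 N}$ ($v{\left(N \right)} = - 3 \frac{N - 25}{N + N} = - 3 \frac{-25 + N}{2 N} = - \frac{3 \left(-25 + N\right)}{2 N}$)
$b = - \frac{110586313}{2492}$ ($b = -44378 - \frac{3 \left(25 - 1246\right)}{2 \cdot 1246} = -44378 - \frac{3}{2} \cdot \frac{1}{1246} \left(25 - 1246\right) = -44378 - \frac{3}{2} \cdot \frac{1}{1246} \left(-1221\right) = -44378 - - \frac{3663}{2492} = -44378 + \frac{3663}{2492} = - \frac{110586313}{2492} \approx -44377.0$)
$918722 - b = 918722 - - \frac{110586313}{2492} = 918722 + \frac{110586313}{2492} = \frac{2400041537}{2492}$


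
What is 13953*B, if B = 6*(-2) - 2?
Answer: -195342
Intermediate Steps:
B = -14 (B = -12 - 2 = -14)
13953*B = 13953*(-14) = -195342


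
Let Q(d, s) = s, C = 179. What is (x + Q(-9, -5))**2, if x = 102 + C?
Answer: 76176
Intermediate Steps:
x = 281 (x = 102 + 179 = 281)
(x + Q(-9, -5))**2 = (281 - 5)**2 = 276**2 = 76176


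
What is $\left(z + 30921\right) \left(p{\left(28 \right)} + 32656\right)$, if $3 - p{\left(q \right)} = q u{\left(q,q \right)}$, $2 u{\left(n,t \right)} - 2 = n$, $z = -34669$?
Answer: $-120831772$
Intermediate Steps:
$u{\left(n,t \right)} = 1 + \frac{n}{2}$
$p{\left(q \right)} = 3 - q \left(1 + \frac{q}{2}\right)$
$\left(z + 30921\right) \left(p{\left(28 \right)} + 32656\right) = \left(-34669 + 30921\right) \left(\left(3 - 14 \left(2 + 28\right)\right) + 32656\right) = - 3748 \left(\left(3 - 14 \cdot 30\right) + 32656\right) = - 3748 \left(\left(3 - 420\right) + 32656\right) = - 3748 \left(-417 + 32656\right) = \left(-3748\right) 32239 = -120831772$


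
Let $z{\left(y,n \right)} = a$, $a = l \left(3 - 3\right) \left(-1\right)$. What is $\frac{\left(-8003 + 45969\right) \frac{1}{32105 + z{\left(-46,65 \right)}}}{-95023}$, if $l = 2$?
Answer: $- \frac{37966}{3050713415} \approx -1.2445 \cdot 10^{-5}$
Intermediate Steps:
$a = 0$ ($a = 2 \left(3 - 3\right) \left(-1\right) = 2 \cdot 0 \left(-1\right) = 0 \left(-1\right) = 0$)
$z{\left(y,n \right)} = 0$
$\frac{\left(-8003 + 45969\right) \frac{1}{32105 + z{\left(-46,65 \right)}}}{-95023} = \frac{\left(-8003 + 45969\right) \frac{1}{32105 + 0}}{-95023} = \frac{37966}{32105} \left(- \frac{1}{95023}\right) = - \frac{37966}{3050713415}$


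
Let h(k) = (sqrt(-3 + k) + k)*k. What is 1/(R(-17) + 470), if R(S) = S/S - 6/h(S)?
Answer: 14019679/6602996583 + 68*I*sqrt(5)/6602996583 ≈ 0.0021232 + 2.3028e-8*I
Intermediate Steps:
h(k) = k*(k + sqrt(-3 + k)) (h(k) = (k + sqrt(-3 + k))*k = k*(k + sqrt(-3 + k)))
R(S) = 1 - 6/(S*(S + sqrt(-3 + S))) (R(S) = S/S - 6*1/(S*(S + sqrt(-3 + S))) = 1 - 6/(S*(S + sqrt(-3 + S))))
1/(R(-17) + 470) = 1/((1 - 6/(-17*(-17 + sqrt(-3 - 17)))) + 470) = 1/((1 - 6*(-1/17)/(-17 + sqrt(-20))) + 470) = 1/((1 - 6*(-1/17)/(-17 + 2*I*sqrt(5))) + 470) = 1/((1 + 6/(17*(-17 + 2*I*sqrt(5)))) + 470) = 1/(471 + 6/(17*(-17 + 2*I*sqrt(5))))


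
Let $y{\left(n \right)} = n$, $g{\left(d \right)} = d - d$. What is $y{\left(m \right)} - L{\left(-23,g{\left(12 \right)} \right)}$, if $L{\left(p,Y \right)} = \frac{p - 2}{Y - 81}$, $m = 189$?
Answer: $\frac{15284}{81} \approx 188.69$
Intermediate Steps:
$g{\left(d \right)} = 0$
$L{\left(p,Y \right)} = \frac{-2 + p}{-81 + Y}$
$y{\left(m \right)} - L{\left(-23,g{\left(12 \right)} \right)} = 189 - \frac{-2 - 23}{-81 + 0} = 189 - \frac{1}{-81} \left(-25\right) = 189 - \left(- \frac{1}{81}\right) \left(-25\right) = 189 - \frac{25}{81} = \frac{15284}{81}$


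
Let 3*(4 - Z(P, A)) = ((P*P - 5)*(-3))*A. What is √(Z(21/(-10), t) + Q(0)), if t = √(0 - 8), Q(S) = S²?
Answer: √(400 - 118*I*√2)/10 ≈ 2.0413 - 0.40874*I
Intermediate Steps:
t = 2*I*√2 (t = √(-8) = 2*I*√2 ≈ 2.8284*I)
Z(P, A) = 4 - A*(15 - 3*P²)/3 (Z(P, A) = 4 - (P*P - 5)*(-3)*A/3 = 4 - (P² - 5)*(-3)*A/3 = 4 - (-5 + P²)*(-3)*A/3 = 4 - (15 - 3*P²)*A/3 = 4 - A*(15 - 3*P²)/3)
√(Z(21/(-10), t) + Q(0)) = √((4 - 10*I*√2 + (2*I*√2)*(21/(-10))²) + 0²) = √((4 - 10*I*√2 + (2*I*√2)*(21*(-⅒))²) + 0) = √((4 - 10*I*√2 + (2*I*√2)*(-21/10)²) + 0) = √((4 - 10*I*√2 + (2*I*√2)*(441/100)) + 0) = √((4 - 10*I*√2 + 441*I*√2/50) + 0) = √((4 - 59*I*√2/50) + 0) = √(4 - 59*I*√2/50)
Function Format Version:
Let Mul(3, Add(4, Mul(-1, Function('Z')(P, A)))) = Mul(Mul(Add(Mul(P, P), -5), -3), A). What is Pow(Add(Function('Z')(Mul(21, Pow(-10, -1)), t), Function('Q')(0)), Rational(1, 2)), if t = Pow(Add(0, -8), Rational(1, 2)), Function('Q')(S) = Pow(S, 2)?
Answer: Mul(Rational(1, 10), Pow(Add(400, Mul(-118, I, Pow(2, Rational(1, 2)))), Rational(1, 2))) ≈ Add(2.0413, Mul(-0.40874, I))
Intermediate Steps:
t = Mul(2, I, Pow(2, Rational(1, 2))) (t = Pow(-8, Rational(1, 2)) = Mul(2, I, Pow(2, Rational(1, 2))) ≈ Mul(2.8284, I))
Function('Z')(P, A) = Add(4, Mul(Rational(-1, 3), A, Add(15, Mul(-3, Pow(P, 2))))) (Function('Z')(P, A) = Add(4, Mul(Rational(-1, 3), Mul(Mul(Add(Mul(P, P), -5), -3), A))) = Add(4, Mul(Rational(-1, 3), Mul(Mul(Add(Pow(P, 2), -5), -3), A))) = Add(4, Mul(Rational(-1, 3), Mul(Mul(Add(-5, Pow(P, 2)), -3), A))) = Add(4, Mul(Rational(-1, 3), Mul(Add(15, Mul(-3, Pow(P, 2))), A))) = Add(4, Mul(Rational(-1, 3), Mul(A, Add(15, Mul(-3, Pow(P, 2)))))) = Add(4, Mul(Rational(-1, 3), A, Add(15, Mul(-3, Pow(P, 2))))))
Pow(Add(Function('Z')(Mul(21, Pow(-10, -1)), t), Function('Q')(0)), Rational(1, 2)) = Pow(Add(Add(4, Mul(-5, Mul(2, I, Pow(2, Rational(1, 2)))), Mul(Mul(2, I, Pow(2, Rational(1, 2))), Pow(Mul(21, Pow(-10, -1)), 2))), Pow(0, 2)), Rational(1, 2)) = Pow(Add(Add(4, Mul(-10, I, Pow(2, Rational(1, 2))), Mul(Mul(2, I, Pow(2, Rational(1, 2))), Pow(Mul(21, Rational(-1, 10)), 2))), 0), Rational(1, 2)) = Pow(Add(Add(4, Mul(-10, I, Pow(2, Rational(1, 2))), Mul(Mul(2, I, Pow(2, Rational(1, 2))), Pow(Rational(-21, 10), 2))), 0), Rational(1, 2)) = Pow(Add(Add(4, Mul(-10, I, Pow(2, Rational(1, 2))), Mul(Mul(2, I, Pow(2, Rational(1, 2))), Rational(441, 100))), 0), Rational(1, 2)) = Pow(Add(Add(4, Mul(-10, I, Pow(2, Rational(1, 2))), Mul(Rational(441, 50), I, Pow(2, Rational(1, 2)))), 0), Rational(1, 2)) = Pow(Add(Add(4, Mul(Rational(-59, 50), I, Pow(2, Rational(1, 2)))), 0), Rational(1, 2)) = Pow(Add(4, Mul(Rational(-59, 50), I, Pow(2, Rational(1, 2)))), Rational(1, 2))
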